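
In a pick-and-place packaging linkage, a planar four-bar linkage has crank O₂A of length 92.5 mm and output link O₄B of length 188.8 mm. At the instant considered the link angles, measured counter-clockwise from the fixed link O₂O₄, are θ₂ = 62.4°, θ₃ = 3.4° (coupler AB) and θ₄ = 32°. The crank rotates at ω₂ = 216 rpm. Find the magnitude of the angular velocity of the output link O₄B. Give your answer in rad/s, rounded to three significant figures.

ω₂ = 22.62 rad/s (from 216 rpm).
Differentiating the loop-closure r₂e^{iθ₂}+r₃e^{iθ₃}=r₁+r₄e^{iθ₄} gives r₂ω₂e^{iθ₂}+r₃ω₃e^{iθ₃}=r₄ω₄e^{iθ₄}.
Eliminating the other unknown: ω₄ = r₂ω₂ sin(θ₂−θ₃) / [r₄ sin(θ₄−θ₃)].
Numerator sine = +0.85717; denominator sine = +0.47869.
Result = 0.0925·22.62·(+0.85717) / (0.1888·(+0.47869)) = +19.844 rad/s; magnitude 19.844 rad/s.

19.8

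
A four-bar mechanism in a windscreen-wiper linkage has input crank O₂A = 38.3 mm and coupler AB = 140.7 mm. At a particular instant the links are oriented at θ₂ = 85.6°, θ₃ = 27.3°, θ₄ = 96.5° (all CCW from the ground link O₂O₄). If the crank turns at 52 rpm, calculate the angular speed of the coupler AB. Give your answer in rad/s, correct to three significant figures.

ω₂ = 5.445 rad/s (from 52 rpm).
Differentiating the loop-closure r₂e^{iθ₂}+r₃e^{iθ₃}=r₁+r₄e^{iθ₄} gives r₂ω₂e^{iθ₂}+r₃ω₃e^{iθ₃}=r₄ω₄e^{iθ₄}.
Eliminating the other unknown: ω₃ = r₂ω₂ sin(θ₄−θ₂) / [r₃ sin(θ₃−θ₄)].
Numerator sine = +0.18910; denominator sine = -0.93483.
Result = 0.0383·5.445·(+0.18910) / (0.1407·(-0.93483)) = -0.29984 rad/s; magnitude 0.29984 rad/s.

0.300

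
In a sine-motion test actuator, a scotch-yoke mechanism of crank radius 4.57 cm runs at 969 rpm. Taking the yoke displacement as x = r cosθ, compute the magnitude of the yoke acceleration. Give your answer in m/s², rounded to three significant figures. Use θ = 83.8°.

50.8

ω = 101.5 rad/s (from 969 rpm).
x = r cosθ ⇒ ẍ = −rω² cosθ (ω constant).
|a| = rω²|cosθ| = 0.0457·(101.5)²·|cos 83.8°| = 50.821 m/s².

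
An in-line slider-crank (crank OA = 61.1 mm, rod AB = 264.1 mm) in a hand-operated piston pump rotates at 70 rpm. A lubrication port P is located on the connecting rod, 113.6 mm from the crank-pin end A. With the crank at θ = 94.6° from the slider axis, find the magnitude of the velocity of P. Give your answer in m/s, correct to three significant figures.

ω = 7.33 rad/s.  Crank-pin speed |V_A| = rω = 0.44789 m/s, perpendicular to OA.
Rod angle: sinφ = −(r/L) sinθ ⇒ φ = -13.333°; ω_rod = −rω cosθ/√(L²−r²sin²θ) = +0.13978 rad/s.
V_P = V_A + ω_rod × AP, with AP = 0.1136 m along the rod.
Components: V_Px = −rω sinθ − a·ω_rod·sinφ = -0.44278 m/s;  V_Py = rω cosθ + a·ω_rod·cosφ = -0.020469 m/s.
|V_P| = √(V_Px² + V_Py²) = 0.44325 m/s.

0.443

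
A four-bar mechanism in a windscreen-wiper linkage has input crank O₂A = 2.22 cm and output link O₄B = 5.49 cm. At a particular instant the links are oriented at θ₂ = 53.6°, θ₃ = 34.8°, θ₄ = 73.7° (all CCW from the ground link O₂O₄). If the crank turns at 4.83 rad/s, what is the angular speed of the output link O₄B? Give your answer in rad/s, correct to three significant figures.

ω₂ = 4.83 rad/s
Differentiating the loop-closure r₂e^{iθ₂}+r₃e^{iθ₃}=r₁+r₄e^{iθ₄} gives r₂ω₂e^{iθ₂}+r₃ω₃e^{iθ₃}=r₄ω₄e^{iθ₄}.
Eliminating the other unknown: ω₄ = r₂ω₂ sin(θ₂−θ₃) / [r₄ sin(θ₄−θ₃)].
Numerator sine = +0.32227; denominator sine = +0.62796.
Result = 0.0222·4.83·(+0.32227) / (0.0549·(+0.62796)) = +1.0023 rad/s; magnitude 1.0023 rad/s.

1.00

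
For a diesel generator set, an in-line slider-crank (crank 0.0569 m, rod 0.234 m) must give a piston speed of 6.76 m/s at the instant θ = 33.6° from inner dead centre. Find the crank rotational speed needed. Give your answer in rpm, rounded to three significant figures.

1700

For an in-line slider-crank, |v_piston| = rω|sinθ|·[1 + r cosθ/√(L² − r² sin²θ)].
With r = 0.0569 m, L = 0.234 m, θ = 33.6°: the bracketed kinematic factor |dx/dθ| = 0.037924 m.
ω = v/|dx/dθ| = 6.76/0.037924 = 178.25 rad/s.
N = 60ω/(2π) = 1702.2 rpm.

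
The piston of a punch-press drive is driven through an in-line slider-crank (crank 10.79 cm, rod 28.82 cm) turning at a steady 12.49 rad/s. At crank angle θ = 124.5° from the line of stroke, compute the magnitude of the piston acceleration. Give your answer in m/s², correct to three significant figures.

11.7

ω = 12.49 rad/s
x(θ) = r cosθ + √(L² − r² sin²θ); with ω constant, a = ω²·d²x/dθ².
d²x/dθ² = −r cosθ − r²(cos2θ)/√u − r⁴ sin²2θ/(4u^{3/2}),  u = L² − r² sin²θ = 0.0751519 m².
Substituting r = 0.1079 m, L = 0.2882 m, θ = 124.5°: d²x/dθ² = +0.074901 m.
a = ω²·d²x/dθ² = (12.49)²·(+0.074901) = +11.685 m/s²;  |a| = 11.685 m/s².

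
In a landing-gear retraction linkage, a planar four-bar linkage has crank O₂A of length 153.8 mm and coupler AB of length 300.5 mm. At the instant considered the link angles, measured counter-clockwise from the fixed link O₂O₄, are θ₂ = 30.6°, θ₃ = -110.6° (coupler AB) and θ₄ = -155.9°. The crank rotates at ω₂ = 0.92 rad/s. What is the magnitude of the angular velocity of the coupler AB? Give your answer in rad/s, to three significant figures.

ω₂ = 0.92 rad/s
Differentiating the loop-closure r₂e^{iθ₂}+r₃e^{iθ₃}=r₁+r₄e^{iθ₄} gives r₂ω₂e^{iθ₂}+r₃ω₃e^{iθ₃}=r₄ω₄e^{iθ₄}.
Eliminating the other unknown: ω₃ = r₂ω₂ sin(θ₄−θ₂) / [r₃ sin(θ₃−θ₄)].
Numerator sine = +0.11320; denominator sine = +0.71080.
Result = 0.1538·0.92·(+0.11320) / (0.3005·(+0.71080)) = +0.074991 rad/s; magnitude 0.074991 rad/s.

0.0750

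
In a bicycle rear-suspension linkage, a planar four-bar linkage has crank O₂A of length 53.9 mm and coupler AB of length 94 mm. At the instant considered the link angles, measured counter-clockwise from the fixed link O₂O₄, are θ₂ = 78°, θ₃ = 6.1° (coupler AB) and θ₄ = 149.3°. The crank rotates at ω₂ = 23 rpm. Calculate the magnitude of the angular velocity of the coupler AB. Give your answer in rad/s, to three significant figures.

ω₂ = 2.409 rad/s (from 23 rpm).
Differentiating the loop-closure r₂e^{iθ₂}+r₃e^{iθ₃}=r₁+r₄e^{iθ₄} gives r₂ω₂e^{iθ₂}+r₃ω₃e^{iθ₃}=r₄ω₄e^{iθ₄}.
Eliminating the other unknown: ω₃ = r₂ω₂ sin(θ₄−θ₂) / [r₃ sin(θ₃−θ₄)].
Numerator sine = +0.94721; denominator sine = -0.59902.
Result = 0.0539·2.409·(+0.94721) / (0.094·(-0.59902)) = -2.1838 rad/s; magnitude 2.1838 rad/s.

2.18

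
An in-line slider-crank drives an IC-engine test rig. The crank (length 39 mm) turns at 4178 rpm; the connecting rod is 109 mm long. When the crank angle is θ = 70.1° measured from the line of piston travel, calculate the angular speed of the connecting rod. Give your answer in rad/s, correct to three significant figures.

ω = 437.5 rad/s (converted from 4178 rpm).
The rod makes angle φ with the slider axis where L sinφ = r sinθ; differentiating, L cosφ·φ̇ = r ω cosθ.
L cosφ = √(L² − r² sin²θ) = 0.10265 m.
|ω_rod| = r ω |cosθ| / √(L² − r² sin²θ) = 0.039·437.5·0.34038/0.10265 = 56.583 rad/s.

56.6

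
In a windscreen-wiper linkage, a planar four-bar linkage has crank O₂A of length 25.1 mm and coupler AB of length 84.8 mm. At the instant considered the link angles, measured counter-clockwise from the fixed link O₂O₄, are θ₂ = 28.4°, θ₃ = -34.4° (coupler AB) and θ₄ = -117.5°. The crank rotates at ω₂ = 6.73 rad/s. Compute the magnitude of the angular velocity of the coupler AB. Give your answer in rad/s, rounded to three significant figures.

1.12

ω₂ = 6.73 rad/s
Differentiating the loop-closure r₂e^{iθ₂}+r₃e^{iθ₃}=r₁+r₄e^{iθ₄} gives r₂ω₂e^{iθ₂}+r₃ω₃e^{iθ₃}=r₄ω₄e^{iθ₄}.
Eliminating the other unknown: ω₃ = r₂ω₂ sin(θ₄−θ₂) / [r₃ sin(θ₃−θ₄)].
Numerator sine = -0.56064; denominator sine = +0.99276.
Result = 0.0251·6.73·(-0.56064) / (0.0848·(+0.99276)) = -1.1249 rad/s; magnitude 1.1249 rad/s.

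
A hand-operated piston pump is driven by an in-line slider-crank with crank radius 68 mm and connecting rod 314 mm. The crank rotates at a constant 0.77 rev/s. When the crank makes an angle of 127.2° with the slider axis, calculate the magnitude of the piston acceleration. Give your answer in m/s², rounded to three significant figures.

1.05

ω = 2π·0.77 = 4.838 rad/s
x(θ) = r cosθ + √(L² − r² sin²θ); with ω constant, a = ω²·d²x/dθ².
d²x/dθ² = −r cosθ − r²(cos2θ)/√u − r⁴ sin²2θ/(4u^{3/2}),  u = L² − r² sin²θ = 0.0956623 m².
Substituting r = 0.068 m, L = 0.314 m, θ = 127.2°: d²x/dθ² = +0.044966 m.
a = ω²·d²x/dθ² = (4.838)²·(+0.044966) = +1.0525 m/s²;  |a| = 1.0525 m/s².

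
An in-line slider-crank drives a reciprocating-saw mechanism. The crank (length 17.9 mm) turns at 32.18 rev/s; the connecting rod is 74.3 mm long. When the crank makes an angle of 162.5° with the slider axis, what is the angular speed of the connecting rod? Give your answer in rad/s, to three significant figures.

46.6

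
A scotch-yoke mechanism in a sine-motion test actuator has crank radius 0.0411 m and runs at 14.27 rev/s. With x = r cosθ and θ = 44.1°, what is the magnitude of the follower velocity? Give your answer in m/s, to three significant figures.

ω = 89.66 rad/s (from 14.27 rev/s).
x = r cosθ ⇒ ẋ = −rω sinθ.
|v| = rω|sinθ| = 0.0411·89.66·|sin 44.1°| = 2.5645 m/s.

2.56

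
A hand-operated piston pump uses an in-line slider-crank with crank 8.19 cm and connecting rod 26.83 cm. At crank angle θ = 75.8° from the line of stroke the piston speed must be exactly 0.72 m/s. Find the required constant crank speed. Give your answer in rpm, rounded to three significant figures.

80.3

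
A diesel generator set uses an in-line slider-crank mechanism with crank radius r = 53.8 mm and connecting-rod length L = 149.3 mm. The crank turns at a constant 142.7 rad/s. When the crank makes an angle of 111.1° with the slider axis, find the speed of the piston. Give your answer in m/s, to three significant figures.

6.18

ω = 142.7 rad/s
For an in-line slider-crank, x = r cosθ + √(L² − r² sin²θ), so v = −rω sinθ·[1 + r cosθ/√(L² − r² sin²θ)].
With r = 0.0538 m, L = 0.1493 m, θ = 111.1°: √(L² − r² sin²θ) = 0.14061 m.
v = −0.0538·142.7·0.93295·[1 + 0.0538·-0.36000/0.14061] = -6.1759 m/s.
|v| = 6.1759 m/s.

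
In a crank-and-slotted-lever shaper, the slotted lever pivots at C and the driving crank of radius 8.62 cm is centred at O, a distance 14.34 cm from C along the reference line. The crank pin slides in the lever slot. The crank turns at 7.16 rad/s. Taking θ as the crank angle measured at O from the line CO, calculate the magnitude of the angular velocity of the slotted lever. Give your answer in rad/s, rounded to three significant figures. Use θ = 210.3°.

3.49

ω = 7.16 rad/s
Crank pin A relative to C: A = (d + r cosθ, r sinθ); lever angle φ = atan2(r sinθ, d + r cosθ).
Differentiating tanφ: φ̇ = rω(d cosθ + r)/(d² + r² + 2dr cosθ).
d² + r² + 2dr cosθ = |CA|² = 0.006649 m²;  d cosθ + r = -0.037611 m.
|ω_lever| = |0.0862·7.16·-0.037611| / 0.006649 = 3.4912 rad/s.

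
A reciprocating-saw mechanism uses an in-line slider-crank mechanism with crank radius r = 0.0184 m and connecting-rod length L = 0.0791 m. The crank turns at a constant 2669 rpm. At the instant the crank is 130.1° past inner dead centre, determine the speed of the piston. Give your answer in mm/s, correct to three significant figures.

3330

ω = 2π·2669/60 = 279.5 rad/s
For an in-line slider-crank, x = r cosθ + √(L² − r² sin²θ), so v = −rω sinθ·[1 + r cosθ/√(L² − r² sin²θ)].
With r = 0.0184 m, L = 0.0791 m, θ = 130.1°: √(L² − r² sin²θ) = 0.077838 m.
v = −0.0184·279.5·0.76492·[1 + 0.0184·-0.64412/0.077838] = -3.3348 m/s.
|v| = 3.3348 m/s = 3334.8 mm/s.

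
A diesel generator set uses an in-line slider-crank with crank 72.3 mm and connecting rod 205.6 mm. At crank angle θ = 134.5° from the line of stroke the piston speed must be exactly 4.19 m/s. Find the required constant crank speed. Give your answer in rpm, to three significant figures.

1040

For an in-line slider-crank, |v_piston| = rω|sinθ|·[1 + r cosθ/√(L² − r² sin²θ)].
With r = 0.0723 m, L = 0.2056 m, θ = 134.5°: the bracketed kinematic factor |dx/dθ| = 0.038438 m.
ω = v/|dx/dθ| = 4.19/0.038438 = 109.01 rad/s.
N = 60ω/(2π) = 1040.9 rpm.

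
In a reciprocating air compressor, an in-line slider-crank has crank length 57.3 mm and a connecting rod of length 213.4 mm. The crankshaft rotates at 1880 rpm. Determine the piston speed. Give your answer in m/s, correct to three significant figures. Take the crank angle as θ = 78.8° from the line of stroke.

11.7

ω = 2π·1880/60 = 196.9 rad/s
For an in-line slider-crank, x = r cosθ + √(L² − r² sin²θ), so v = −rω sinθ·[1 + r cosθ/√(L² − r² sin²θ)].
With r = 0.0573 m, L = 0.2134 m, θ = 78.8°: √(L² − r² sin²θ) = 0.20586 m.
v = −0.0573·196.9·0.98096·[1 + 0.0573·0.19423/0.20586] = -11.664 m/s.
|v| = 11.664 m/s.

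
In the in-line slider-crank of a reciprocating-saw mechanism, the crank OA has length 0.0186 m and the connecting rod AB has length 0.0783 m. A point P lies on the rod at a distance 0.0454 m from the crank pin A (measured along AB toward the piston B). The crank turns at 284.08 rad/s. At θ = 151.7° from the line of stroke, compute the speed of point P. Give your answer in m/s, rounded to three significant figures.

2.94

ω = 284.1 rad/s.  Crank-pin speed |V_A| = rω = 5.2839 m/s, perpendicular to OA.
Rod angle: sinφ = −(r/L) sinθ ⇒ φ = -6.466°; ω_rod = −rω cosθ/√(L²−r²sin²θ) = +59.797 rad/s.
V_P = V_A + ω_rod × AP, with AP = 0.0454 m along the rod.
Components: V_Px = −rω sinθ − a·ω_rod·sinφ = -2.1993 m/s;  V_Py = rω cosθ + a·ω_rod·cosφ = -1.9548 m/s.
|V_P| = √(V_Px² + V_Py²) = 2.9425 m/s.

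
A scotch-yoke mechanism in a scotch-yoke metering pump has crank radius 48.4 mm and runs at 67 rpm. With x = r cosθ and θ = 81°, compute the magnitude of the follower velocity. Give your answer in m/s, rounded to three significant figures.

0.335

ω = 7.016 rad/s (from 67 rpm).
x = r cosθ ⇒ ẋ = −rω sinθ.
|v| = rω|sinθ| = 0.0484·7.016·|sin 81°| = 0.3354 m/s.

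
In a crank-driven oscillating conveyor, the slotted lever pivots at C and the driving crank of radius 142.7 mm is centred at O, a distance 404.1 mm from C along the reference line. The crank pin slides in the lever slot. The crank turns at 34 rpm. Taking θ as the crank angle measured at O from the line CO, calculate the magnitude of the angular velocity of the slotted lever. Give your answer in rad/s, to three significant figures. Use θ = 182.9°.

1.94

ω = 3.56 rad/s (from 34 rpm).
Crank pin A relative to C: A = (d + r cosθ, r sinθ); lever angle φ = atan2(r sinθ, d + r cosθ).
Differentiating tanφ: φ̇ = rω(d cosθ + r)/(d² + r² + 2dr cosθ).
d² + r² + 2dr cosθ = |CA|² = 0.0684777 m²;  d cosθ + r = -0.26088 m.
|ω_lever| = |0.1427·3.56·-0.26088| / 0.0684777 = 1.9357 rad/s.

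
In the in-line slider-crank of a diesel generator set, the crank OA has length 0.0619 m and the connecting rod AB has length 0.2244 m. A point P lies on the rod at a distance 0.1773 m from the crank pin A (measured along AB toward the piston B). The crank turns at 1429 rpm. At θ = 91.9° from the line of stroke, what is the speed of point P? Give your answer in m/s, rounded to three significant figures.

ω = 149.6 rad/s.  Crank-pin speed |V_A| = rω = 9.263 m/s, perpendicular to OA.
Rod angle: sinφ = −(r/L) sinθ ⇒ φ = -16.003°; ω_rod = −rω cosθ/√(L²−r²sin²θ) = +1.4238 rad/s.
V_P = V_A + ω_rod × AP, with AP = 0.1773 m along the rod.
Components: V_Px = −rω sinθ − a·ω_rod·sinφ = -9.1883 m/s;  V_Py = rω cosθ + a·ω_rod·cosφ = -0.064462 m/s.
|V_P| = √(V_Px² + V_Py²) = 9.1885 m/s.

9.19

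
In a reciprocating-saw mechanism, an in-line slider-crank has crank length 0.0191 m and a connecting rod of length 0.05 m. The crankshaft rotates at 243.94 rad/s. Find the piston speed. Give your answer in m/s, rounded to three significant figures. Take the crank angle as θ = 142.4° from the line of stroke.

ω = 243.9 rad/s
For an in-line slider-crank, x = r cosθ + √(L² − r² sin²θ), so v = −rω sinθ·[1 + r cosθ/√(L² − r² sin²θ)].
With r = 0.0191 m, L = 0.05 m, θ = 142.4°: √(L² − r² sin²θ) = 0.048623 m.
v = −0.0191·243.9·0.61015·[1 + 0.0191·-0.79229/0.048623] = -1.9581 m/s.
|v| = 1.9581 m/s.

1.96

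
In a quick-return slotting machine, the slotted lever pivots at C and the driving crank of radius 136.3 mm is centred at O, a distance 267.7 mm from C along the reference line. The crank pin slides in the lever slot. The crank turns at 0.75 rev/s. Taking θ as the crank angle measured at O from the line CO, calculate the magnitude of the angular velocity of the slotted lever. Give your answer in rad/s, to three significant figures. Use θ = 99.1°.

ω = 4.712 rad/s (from 0.75 rev/s).
Crank pin A relative to C: A = (d + r cosθ, r sinθ); lever angle φ = atan2(r sinθ, d + r cosθ).
Differentiating tanφ: φ̇ = rω(d cosθ + r)/(d² + r² + 2dr cosθ).
d² + r² + 2dr cosθ = |CA|² = 0.0786994 m²;  d cosθ + r = +0.093961 m.
|ω_lever| = |0.1363·4.712·+0.093961| / 0.0786994 = 0.76686 rad/s.

0.767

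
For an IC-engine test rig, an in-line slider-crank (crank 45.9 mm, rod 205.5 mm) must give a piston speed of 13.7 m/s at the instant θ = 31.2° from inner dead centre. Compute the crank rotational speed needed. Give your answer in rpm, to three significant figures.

4610

For an in-line slider-crank, |v_piston| = rω|sinθ|·[1 + r cosθ/√(L² − r² sin²θ)].
With r = 0.0459 m, L = 0.2055 m, θ = 31.2°: the bracketed kinematic factor |dx/dθ| = 0.028351 m.
ω = v/|dx/dθ| = 13.7/0.028351 = 483.23 rad/s.
N = 60ω/(2π) = 4614.5 rpm.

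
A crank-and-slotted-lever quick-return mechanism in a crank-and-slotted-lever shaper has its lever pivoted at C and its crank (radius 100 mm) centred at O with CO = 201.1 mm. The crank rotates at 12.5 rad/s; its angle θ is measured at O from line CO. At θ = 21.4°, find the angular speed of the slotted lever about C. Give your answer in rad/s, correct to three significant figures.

4.09

ω = 12.5 rad/s
Crank pin A relative to C: A = (d + r cosθ, r sinθ); lever angle φ = atan2(r sinθ, d + r cosθ).
Differentiating tanφ: φ̇ = rω(d cosθ + r)/(d² + r² + 2dr cosθ).
d² + r² + 2dr cosθ = |CA|² = 0.0878883 m²;  d cosθ + r = +0.28724 m.
|ω_lever| = |0.1·12.5·+0.28724| / 0.0878883 = 4.0852 rad/s.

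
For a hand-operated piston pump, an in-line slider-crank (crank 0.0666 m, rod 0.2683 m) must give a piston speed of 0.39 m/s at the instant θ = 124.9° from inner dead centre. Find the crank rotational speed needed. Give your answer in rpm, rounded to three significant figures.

For an in-line slider-crank, |v_piston| = rω|sinθ|·[1 + r cosθ/√(L² − r² sin²θ)].
With r = 0.0666 m, L = 0.2683 m, θ = 124.9°: the bracketed kinematic factor |dx/dθ| = 0.046699 m.
ω = v/|dx/dθ| = 0.39/0.046699 = 8.3514 rad/s.
N = 60ω/(2π) = 79.75 rpm.

79.8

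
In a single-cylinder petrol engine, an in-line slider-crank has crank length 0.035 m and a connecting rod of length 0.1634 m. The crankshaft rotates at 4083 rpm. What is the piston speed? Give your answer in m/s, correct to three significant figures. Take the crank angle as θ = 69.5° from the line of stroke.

15.1

ω = 2π·4083/60 = 427.6 rad/s
For an in-line slider-crank, x = r cosθ + √(L² − r² sin²θ), so v = −rω sinθ·[1 + r cosθ/√(L² − r² sin²θ)].
With r = 0.035 m, L = 0.1634 m, θ = 69.5°: √(L² − r² sin²θ) = 0.16008 m.
v = −0.035·427.6·0.93667·[1 + 0.035·0.35021/0.16008] = -15.091 m/s.
|v| = 15.091 m/s.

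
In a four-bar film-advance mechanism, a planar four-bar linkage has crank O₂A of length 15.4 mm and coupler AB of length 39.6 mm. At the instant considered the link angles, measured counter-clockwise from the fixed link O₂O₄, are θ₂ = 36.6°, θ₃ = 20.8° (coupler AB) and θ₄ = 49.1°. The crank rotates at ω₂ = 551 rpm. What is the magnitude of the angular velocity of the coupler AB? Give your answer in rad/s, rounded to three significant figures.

ω₂ = 57.7 rad/s (from 551 rpm).
Differentiating the loop-closure r₂e^{iθ₂}+r₃e^{iθ₃}=r₁+r₄e^{iθ₄} gives r₂ω₂e^{iθ₂}+r₃ω₃e^{iθ₃}=r₄ω₄e^{iθ₄}.
Eliminating the other unknown: ω₃ = r₂ω₂ sin(θ₄−θ₂) / [r₃ sin(θ₃−θ₄)].
Numerator sine = +0.21644; denominator sine = -0.47409.
Result = 0.0154·57.7·(+0.21644) / (0.0396·(-0.47409)) = -10.244 rad/s; magnitude 10.244 rad/s.

10.2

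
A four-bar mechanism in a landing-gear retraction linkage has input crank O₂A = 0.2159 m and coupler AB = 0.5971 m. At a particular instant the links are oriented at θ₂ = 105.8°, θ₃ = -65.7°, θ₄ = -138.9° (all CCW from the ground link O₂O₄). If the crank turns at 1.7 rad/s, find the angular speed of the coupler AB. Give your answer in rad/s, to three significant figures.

0.581

ω₂ = 1.7 rad/s
Differentiating the loop-closure r₂e^{iθ₂}+r₃e^{iθ₃}=r₁+r₄e^{iθ₄} gives r₂ω₂e^{iθ₂}+r₃ω₃e^{iθ₃}=r₄ω₄e^{iθ₄}.
Eliminating the other unknown: ω₃ = r₂ω₂ sin(θ₄−θ₂) / [r₃ sin(θ₃−θ₄)].
Numerator sine = +0.90408; denominator sine = +0.95732.
Result = 0.2159·1.7·(+0.90408) / (0.5971·(+0.95732)) = +0.5805 rad/s; magnitude 0.5805 rad/s.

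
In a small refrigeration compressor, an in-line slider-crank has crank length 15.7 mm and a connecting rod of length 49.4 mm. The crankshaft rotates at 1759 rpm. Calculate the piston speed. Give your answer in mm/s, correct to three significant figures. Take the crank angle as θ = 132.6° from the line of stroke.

ω = 2π·1759/60 = 184.2 rad/s
For an in-line slider-crank, x = r cosθ + √(L² − r² sin²θ), so v = −rω sinθ·[1 + r cosθ/√(L² − r² sin²θ)].
With r = 0.0157 m, L = 0.0494 m, θ = 132.6°: √(L² − r² sin²θ) = 0.048029 m.
v = −0.0157·184.2·0.73610·[1 + 0.0157·-0.67688/0.048029] = -1.6578 m/s.
|v| = 1.6578 m/s = 1657.8 mm/s.

1660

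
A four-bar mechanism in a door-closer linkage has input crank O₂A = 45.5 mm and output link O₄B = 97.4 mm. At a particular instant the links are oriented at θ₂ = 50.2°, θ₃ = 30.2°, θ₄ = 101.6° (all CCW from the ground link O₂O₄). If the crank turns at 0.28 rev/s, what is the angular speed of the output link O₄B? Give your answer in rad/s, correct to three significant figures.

ω₂ = 1.759 rad/s (from 0.28 rev/s).
Differentiating the loop-closure r₂e^{iθ₂}+r₃e^{iθ₃}=r₁+r₄e^{iθ₄} gives r₂ω₂e^{iθ₂}+r₃ω₃e^{iθ₃}=r₄ω₄e^{iθ₄}.
Eliminating the other unknown: ω₄ = r₂ω₂ sin(θ₂−θ₃) / [r₄ sin(θ₄−θ₃)].
Numerator sine = +0.34202; denominator sine = +0.94777.
Result = 0.0455·1.759·(+0.34202) / (0.0974·(+0.94777)) = +0.29658 rad/s; magnitude 0.29658 rad/s.

0.297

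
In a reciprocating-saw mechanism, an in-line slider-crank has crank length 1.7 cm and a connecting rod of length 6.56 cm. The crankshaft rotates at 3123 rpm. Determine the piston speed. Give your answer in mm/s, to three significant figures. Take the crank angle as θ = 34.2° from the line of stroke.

3800

ω = 2π·3123/60 = 327 rad/s
For an in-line slider-crank, x = r cosθ + √(L² − r² sin²θ), so v = −rω sinθ·[1 + r cosθ/√(L² − r² sin²θ)].
With r = 0.017 m, L = 0.0656 m, θ = 34.2°: √(L² − r² sin²θ) = 0.0649 m.
v = −0.017·327·0.56208·[1 + 0.017·0.82708/0.0649] = -3.802 m/s.
|v| = 3.802 m/s = 3802 mm/s.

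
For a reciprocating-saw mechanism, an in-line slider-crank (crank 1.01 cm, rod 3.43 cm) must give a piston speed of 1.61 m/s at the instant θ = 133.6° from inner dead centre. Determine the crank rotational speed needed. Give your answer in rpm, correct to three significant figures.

2650

For an in-line slider-crank, |v_piston| = rω|sinθ|·[1 + r cosθ/√(L² − r² sin²θ)].
With r = 0.0101 m, L = 0.0343 m, θ = 133.6°: the bracketed kinematic factor |dx/dθ| = 0.0057939 m.
ω = v/|dx/dθ| = 1.61/0.0057939 = 277.88 rad/s.
N = 60ω/(2π) = 2653.5 rpm.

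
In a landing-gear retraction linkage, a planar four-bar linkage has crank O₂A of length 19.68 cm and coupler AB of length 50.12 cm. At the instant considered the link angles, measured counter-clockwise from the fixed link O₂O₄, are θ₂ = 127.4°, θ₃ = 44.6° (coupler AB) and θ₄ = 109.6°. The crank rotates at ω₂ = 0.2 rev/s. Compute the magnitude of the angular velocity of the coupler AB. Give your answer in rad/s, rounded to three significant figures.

ω₂ = 1.257 rad/s (from 0.2 rev/s).
Differentiating the loop-closure r₂e^{iθ₂}+r₃e^{iθ₃}=r₁+r₄e^{iθ₄} gives r₂ω₂e^{iθ₂}+r₃ω₃e^{iθ₃}=r₄ω₄e^{iθ₄}.
Eliminating the other unknown: ω₃ = r₂ω₂ sin(θ₄−θ₂) / [r₃ sin(θ₃−θ₄)].
Numerator sine = -0.30570; denominator sine = -0.90631.
Result = 0.1968·1.257·(-0.30570) / (0.5012·(-0.90631)) = +0.16643 rad/s; magnitude 0.16643 rad/s.

0.166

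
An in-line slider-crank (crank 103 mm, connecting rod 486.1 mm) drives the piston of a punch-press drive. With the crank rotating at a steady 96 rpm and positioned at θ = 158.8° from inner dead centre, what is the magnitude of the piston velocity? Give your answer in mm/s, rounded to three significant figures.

300

ω = 2π·96/60 = 10.05 rad/s
For an in-line slider-crank, x = r cosθ + √(L² − r² sin²θ), so v = −rω sinθ·[1 + r cosθ/√(L² − r² sin²θ)].
With r = 0.103 m, L = 0.4861 m, θ = 158.8°: √(L² − r² sin²θ) = 0.48467 m.
v = −0.103·10.05·0.36162·[1 + 0.103·-0.93232/0.48467] = -0.30026 m/s.
|v| = 0.30026 m/s = 300.26 mm/s.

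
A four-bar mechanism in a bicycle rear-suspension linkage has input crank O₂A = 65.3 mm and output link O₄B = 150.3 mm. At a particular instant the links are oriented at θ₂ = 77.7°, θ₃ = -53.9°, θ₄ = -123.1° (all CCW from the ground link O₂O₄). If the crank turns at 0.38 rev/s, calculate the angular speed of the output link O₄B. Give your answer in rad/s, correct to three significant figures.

0.830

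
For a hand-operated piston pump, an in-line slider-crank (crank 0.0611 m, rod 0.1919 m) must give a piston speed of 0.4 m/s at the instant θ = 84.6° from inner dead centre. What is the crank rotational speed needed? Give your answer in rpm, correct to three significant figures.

For an in-line slider-crank, |v_piston| = rω|sinθ|·[1 + r cosθ/√(L² − r² sin²θ)].
With r = 0.0611 m, L = 0.1919 m, θ = 84.6°: the bracketed kinematic factor |dx/dθ| = 0.062751 m.
ω = v/|dx/dθ| = 0.4/0.062751 = 6.3744 rad/s.
N = 60ω/(2π) = 60.871 rpm.

60.9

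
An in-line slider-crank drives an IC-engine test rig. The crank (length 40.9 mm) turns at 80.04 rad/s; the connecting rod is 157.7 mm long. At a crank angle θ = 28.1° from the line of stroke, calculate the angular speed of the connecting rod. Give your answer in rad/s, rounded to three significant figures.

18.4

ω = 80.04 rad/s
The rod makes angle φ with the slider axis where L sinφ = r sinθ; differentiating, L cosφ·φ̇ = r ω cosθ.
L cosφ = √(L² − r² sin²θ) = 0.15652 m.
|ω_rod| = r ω |cosθ| / √(L² − r² sin²θ) = 0.0409·80.04·0.88213/0.15652 = 18.45 rad/s.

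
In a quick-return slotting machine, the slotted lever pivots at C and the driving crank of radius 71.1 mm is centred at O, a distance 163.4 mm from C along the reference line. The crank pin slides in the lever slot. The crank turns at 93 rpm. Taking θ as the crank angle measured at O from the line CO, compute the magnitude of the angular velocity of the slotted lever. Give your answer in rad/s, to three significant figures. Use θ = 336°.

2.88

ω = 9.739 rad/s (from 93 rpm).
Crank pin A relative to C: A = (d + r cosθ, r sinθ); lever angle φ = atan2(r sinθ, d + r cosθ).
Differentiating tanφ: φ̇ = rω(d cosθ + r)/(d² + r² + 2dr cosθ).
d² + r² + 2dr cosθ = |CA|² = 0.0529814 m²;  d cosθ + r = +0.22037 m.
|ω_lever| = |0.0711·9.739·+0.22037| / 0.0529814 = 2.8802 rad/s.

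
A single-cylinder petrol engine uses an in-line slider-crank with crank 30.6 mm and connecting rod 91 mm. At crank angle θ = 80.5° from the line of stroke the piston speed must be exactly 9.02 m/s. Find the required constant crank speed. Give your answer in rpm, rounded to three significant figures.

For an in-line slider-crank, |v_piston| = rω|sinθ|·[1 + r cosθ/√(L² − r² sin²θ)].
With r = 0.0306 m, L = 0.091 m, θ = 80.5°: the bracketed kinematic factor |dx/dθ| = 0.031956 m.
ω = v/|dx/dθ| = 9.02/0.031956 = 282.26 rad/s.
N = 60ω/(2π) = 2695.4 rpm.

2700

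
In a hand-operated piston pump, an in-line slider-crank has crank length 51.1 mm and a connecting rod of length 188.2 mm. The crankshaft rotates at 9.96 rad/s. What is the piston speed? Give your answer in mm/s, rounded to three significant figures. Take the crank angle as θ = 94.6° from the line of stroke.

ω = 9.96 rad/s
For an in-line slider-crank, x = r cosθ + √(L² − r² sin²θ), so v = −rω sinθ·[1 + r cosθ/√(L² − r² sin²θ)].
With r = 0.0511 m, L = 0.1882 m, θ = 94.6°: √(L² − r² sin²θ) = 0.18118 m.
v = −0.0511·9.96·0.99678·[1 + 0.0511·-0.08020/0.18118] = -0.49584 m/s.
|v| = 0.49584 m/s = 495.84 mm/s.

496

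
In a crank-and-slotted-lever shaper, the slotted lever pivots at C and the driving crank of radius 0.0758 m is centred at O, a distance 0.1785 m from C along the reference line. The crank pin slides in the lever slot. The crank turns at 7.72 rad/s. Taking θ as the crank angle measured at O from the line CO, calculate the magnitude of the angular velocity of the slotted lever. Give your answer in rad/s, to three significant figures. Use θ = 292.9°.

1.77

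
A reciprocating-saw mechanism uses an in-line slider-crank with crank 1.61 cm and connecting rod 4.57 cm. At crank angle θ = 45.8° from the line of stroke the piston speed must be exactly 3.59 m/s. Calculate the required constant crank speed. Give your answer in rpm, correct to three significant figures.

2370

For an in-line slider-crank, |v_piston| = rω|sinθ|·[1 + r cosθ/√(L² − r² sin²θ)].
With r = 0.0161 m, L = 0.0457 m, θ = 45.8°: the bracketed kinematic factor |dx/dθ| = 0.014472 m.
ω = v/|dx/dθ| = 3.59/0.014472 = 248.06 rad/s.
N = 60ω/(2π) = 2368.8 rpm.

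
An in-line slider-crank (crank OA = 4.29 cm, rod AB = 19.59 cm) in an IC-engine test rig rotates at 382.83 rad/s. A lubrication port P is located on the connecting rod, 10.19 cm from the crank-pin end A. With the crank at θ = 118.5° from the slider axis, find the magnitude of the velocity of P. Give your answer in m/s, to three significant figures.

14.1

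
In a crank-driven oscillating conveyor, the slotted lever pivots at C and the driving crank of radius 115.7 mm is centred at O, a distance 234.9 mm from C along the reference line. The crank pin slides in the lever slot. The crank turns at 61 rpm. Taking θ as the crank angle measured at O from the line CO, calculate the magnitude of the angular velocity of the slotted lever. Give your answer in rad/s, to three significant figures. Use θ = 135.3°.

ω = 6.388 rad/s (from 61 rpm).
Crank pin A relative to C: A = (d + r cosθ, r sinθ); lever angle φ = atan2(r sinθ, d + r cosθ).
Differentiating tanφ: φ̇ = rω(d cosθ + r)/(d² + r² + 2dr cosθ).
d² + r² + 2dr cosθ = |CA|² = 0.0299284 m²;  d cosθ + r = -0.051267 m.
|ω_lever| = |0.1157·6.388·-0.051267| / 0.0299284 = 1.266 rad/s.

1.27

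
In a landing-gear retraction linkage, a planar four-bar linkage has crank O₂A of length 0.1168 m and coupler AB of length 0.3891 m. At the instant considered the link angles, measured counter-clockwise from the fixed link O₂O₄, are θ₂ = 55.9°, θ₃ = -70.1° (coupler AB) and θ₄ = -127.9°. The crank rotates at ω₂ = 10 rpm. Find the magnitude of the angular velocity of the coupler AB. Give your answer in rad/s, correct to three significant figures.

ω₂ = 1.047 rad/s (from 10 rpm).
Differentiating the loop-closure r₂e^{iθ₂}+r₃e^{iθ₃}=r₁+r₄e^{iθ₄} gives r₂ω₂e^{iθ₂}+r₃ω₃e^{iθ₃}=r₄ω₄e^{iθ₄}.
Eliminating the other unknown: ω₃ = r₂ω₂ sin(θ₄−θ₂) / [r₃ sin(θ₃−θ₄)].
Numerator sine = +0.06627; denominator sine = +0.84619.
Result = 0.1168·1.047·(+0.06627) / (0.3891·(+0.84619)) = +0.02462 rad/s; magnitude 0.02462 rad/s.

0.0246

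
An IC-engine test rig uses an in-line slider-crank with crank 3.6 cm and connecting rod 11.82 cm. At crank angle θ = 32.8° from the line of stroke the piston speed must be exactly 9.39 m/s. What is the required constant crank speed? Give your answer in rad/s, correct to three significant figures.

For an in-line slider-crank, |v_piston| = rω|sinθ|·[1 + r cosθ/√(L² − r² sin²θ)].
With r = 0.036 m, L = 0.1182 m, θ = 32.8°: the bracketed kinematic factor |dx/dθ| = 0.024563 m.
ω = v/|dx/dθ| = 9.39/0.024563 = 382.28 rad/s.

382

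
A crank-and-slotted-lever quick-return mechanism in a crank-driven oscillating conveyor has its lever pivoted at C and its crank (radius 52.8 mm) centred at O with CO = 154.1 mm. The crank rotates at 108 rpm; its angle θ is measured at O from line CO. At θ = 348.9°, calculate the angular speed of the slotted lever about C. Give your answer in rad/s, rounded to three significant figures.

2.87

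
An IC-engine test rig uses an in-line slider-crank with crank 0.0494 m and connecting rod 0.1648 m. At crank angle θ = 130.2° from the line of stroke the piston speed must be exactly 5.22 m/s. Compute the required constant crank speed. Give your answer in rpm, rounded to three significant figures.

1650

For an in-line slider-crank, |v_piston| = rω|sinθ|·[1 + r cosθ/√(L² − r² sin²θ)].
With r = 0.0494 m, L = 0.1648 m, θ = 130.2°: the bracketed kinematic factor |dx/dθ| = 0.030232 m.
ω = v/|dx/dθ| = 5.22/0.030232 = 172.66 rad/s.
N = 60ω/(2π) = 1648.8 rpm.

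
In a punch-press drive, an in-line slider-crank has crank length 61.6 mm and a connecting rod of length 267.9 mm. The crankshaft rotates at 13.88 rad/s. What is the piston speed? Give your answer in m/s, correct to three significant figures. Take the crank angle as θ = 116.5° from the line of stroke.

ω = 13.88 rad/s
For an in-line slider-crank, x = r cosθ + √(L² − r² sin²θ), so v = −rω sinθ·[1 + r cosθ/√(L² − r² sin²θ)].
With r = 0.0616 m, L = 0.2679 m, θ = 116.5°: √(L² − r² sin²θ) = 0.26217 m.
v = −0.0616·13.88·0.89493·[1 + 0.0616·-0.44620/0.26217] = -0.68495 m/s.
|v| = 0.68495 m/s.

0.685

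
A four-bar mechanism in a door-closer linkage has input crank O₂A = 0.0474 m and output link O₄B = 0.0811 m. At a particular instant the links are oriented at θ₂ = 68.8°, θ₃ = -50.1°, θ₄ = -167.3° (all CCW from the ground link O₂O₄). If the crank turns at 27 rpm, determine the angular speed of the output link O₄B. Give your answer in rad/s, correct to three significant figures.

1.63

ω₂ = 2.827 rad/s (from 27 rpm).
Differentiating the loop-closure r₂e^{iθ₂}+r₃e^{iθ₃}=r₁+r₄e^{iθ₄} gives r₂ω₂e^{iθ₂}+r₃ω₃e^{iθ₃}=r₄ω₄e^{iθ₄}.
Eliminating the other unknown: ω₄ = r₂ω₂ sin(θ₂−θ₃) / [r₄ sin(θ₄−θ₃)].
Numerator sine = +0.87546; denominator sine = -0.88942.
Result = 0.0474·2.827·(+0.87546) / (0.0811·(-0.88942)) = -1.6266 rad/s; magnitude 1.6266 rad/s.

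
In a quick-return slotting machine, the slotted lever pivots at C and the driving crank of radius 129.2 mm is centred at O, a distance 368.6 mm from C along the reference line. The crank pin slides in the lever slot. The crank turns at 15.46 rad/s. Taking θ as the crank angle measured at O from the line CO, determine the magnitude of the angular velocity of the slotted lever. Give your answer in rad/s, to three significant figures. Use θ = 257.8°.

ω = 15.46 rad/s
Crank pin A relative to C: A = (d + r cosθ, r sinθ); lever angle φ = atan2(r sinθ, d + r cosθ).
Differentiating tanφ: φ̇ = rω(d cosθ + r)/(d² + r² + 2dr cosθ).
d² + r² + 2dr cosθ = |CA|² = 0.132431 m²;  d cosθ + r = +0.051306 m.
|ω_lever| = |0.1292·15.46·+0.051306| / 0.132431 = 0.77384 rad/s.

0.774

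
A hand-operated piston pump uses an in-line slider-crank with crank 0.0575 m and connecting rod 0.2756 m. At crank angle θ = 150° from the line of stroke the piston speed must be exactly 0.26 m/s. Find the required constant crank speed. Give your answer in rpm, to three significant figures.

For an in-line slider-crank, |v_piston| = rω|sinθ|·[1 + r cosθ/√(L² − r² sin²θ)].
With r = 0.0575 m, L = 0.2756 m, θ = 150°: the bracketed kinematic factor |dx/dθ| = 0.023527 m.
ω = v/|dx/dθ| = 0.26/0.023527 = 11.051 rad/s.
N = 60ω/(2π) = 105.53 rpm.

106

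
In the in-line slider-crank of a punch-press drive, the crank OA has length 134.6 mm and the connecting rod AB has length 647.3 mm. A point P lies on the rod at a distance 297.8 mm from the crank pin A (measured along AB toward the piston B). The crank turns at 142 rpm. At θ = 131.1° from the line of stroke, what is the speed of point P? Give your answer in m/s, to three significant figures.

ω = 14.87 rad/s.  Crank-pin speed |V_A| = rω = 2.0015 m/s, perpendicular to OA.
Rod angle: sinφ = −(r/L) sinθ ⇒ φ = -9.015°; ω_rod = −rω cosθ/√(L²−r²sin²θ) = +2.0581 rad/s.
V_P = V_A + ω_rod × AP, with AP = 0.2978 m along the rod.
Components: V_Px = −rω sinθ − a·ω_rod·sinφ = -1.4122 m/s;  V_Py = rω cosθ + a·ω_rod·cosφ = -0.71042 m/s.
|V_P| = √(V_Px² + V_Py²) = 1.5809 m/s.

1.58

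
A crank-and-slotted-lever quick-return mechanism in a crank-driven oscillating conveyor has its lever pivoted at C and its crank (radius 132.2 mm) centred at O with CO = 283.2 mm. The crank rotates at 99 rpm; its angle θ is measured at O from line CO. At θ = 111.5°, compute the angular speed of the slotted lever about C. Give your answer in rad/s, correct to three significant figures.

ω = 10.37 rad/s (from 99 rpm).
Crank pin A relative to C: A = (d + r cosθ, r sinθ); lever angle φ = atan2(r sinθ, d + r cosθ).
Differentiating tanφ: φ̇ = rω(d cosθ + r)/(d² + r² + 2dr cosθ).
d² + r² + 2dr cosθ = |CA|² = 0.0702362 m²;  d cosθ + r = +0.028407 m.
|ω_lever| = |0.1322·10.37·+0.028407| / 0.0702362 = 0.55432 rad/s.

0.554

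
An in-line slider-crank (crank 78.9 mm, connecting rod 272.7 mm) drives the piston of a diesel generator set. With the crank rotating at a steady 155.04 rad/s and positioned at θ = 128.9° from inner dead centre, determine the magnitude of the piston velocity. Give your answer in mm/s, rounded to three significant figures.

7740

ω = 155 rad/s
For an in-line slider-crank, x = r cosθ + √(L² − r² sin²θ), so v = −rω sinθ·[1 + r cosθ/√(L² − r² sin²θ)].
With r = 0.0789 m, L = 0.2727 m, θ = 128.9°: √(L² − r² sin²θ) = 0.2657 m.
v = −0.0789·155·0.77824·[1 + 0.0789·-0.62796/0.2657] = -7.7447 m/s.
|v| = 7.7447 m/s = 7744.7 mm/s.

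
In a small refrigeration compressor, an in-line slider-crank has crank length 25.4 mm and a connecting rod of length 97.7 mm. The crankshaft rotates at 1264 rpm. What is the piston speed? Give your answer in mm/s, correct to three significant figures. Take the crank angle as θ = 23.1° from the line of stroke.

1640

ω = 2π·1264/60 = 132.4 rad/s
For an in-line slider-crank, x = r cosθ + √(L² − r² sin²θ), so v = −rω sinθ·[1 + r cosθ/√(L² − r² sin²θ)].
With r = 0.0254 m, L = 0.0977 m, θ = 23.1°: √(L² − r² sin²θ) = 0.09719 m.
v = −0.0254·132.4·0.39234·[1 + 0.0254·0.91982/0.09719] = -1.6362 m/s.
|v| = 1.6362 m/s = 1636.2 mm/s.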